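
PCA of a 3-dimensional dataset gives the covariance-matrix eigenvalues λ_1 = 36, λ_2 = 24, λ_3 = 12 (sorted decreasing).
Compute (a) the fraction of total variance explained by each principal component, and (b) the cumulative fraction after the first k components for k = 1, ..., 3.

Step 1 — total variance = trace(Sigma) = Σ λ_i = 36 + 24 + 12 = 72.

Step 2 — fraction explained by component i = λ_i / Σ λ:
  PC1: 36/72 = 0.5
  PC2: 24/72 = 0.3333
  PC3: 12/72 = 0.1667

Step 3 — cumulative fraction after k components = (λ_1 + ... + λ_k) / Σ λ:
  k = 1: 36/72 = 0.5
  k = 2: (36 + 24)/72 = 60/72 = 0.8333
  k = 3: (36 + 24 + 12)/72 = 72/72 = 1

Summary (fraction, with percent):

explained: PC1 0.5 (50%), PC2 0.3333 (33.33%), PC3 0.1667 (16.67%);  cumulative: 0.5, 0.8333, 1


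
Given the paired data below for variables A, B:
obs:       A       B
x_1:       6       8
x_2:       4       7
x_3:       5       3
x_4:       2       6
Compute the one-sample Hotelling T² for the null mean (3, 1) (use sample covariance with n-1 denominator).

Step 1 — sample mean vector:
  mean(A) = (6 + 4 + 5 + 2) / 4 = 17/4 = 4.25
  mean(B) = (8 + 7 + 3 + 6) / 4 = 24/4 = 6
  x̄ = (4.25, 6),  deviation x̄ - mu_0 = (4.25, 6) - (3, 1) = (1.25, 5).

Step 2 — sample covariance matrix, S[i,j] = (1/(n-1)) · Σ_k (x_{k,i} - mean_i) · (x_{k,j} - mean_j), divisor n-1 = 3:
  S[A,A] = ((1.75)·(1.75) + (-0.25)·(-0.25) + (0.75)·(0.75) + (-2.25)·(-2.25)) / 3 = 8.75/3 = 2.9167
  S[A,B] = ((1.75)·(2) + (-0.25)·(1) + (0.75)·(-3) + (-2.25)·(0)) / 3 = 1/3 = 0.3333
  S[B,B] = ((2)·(2) + (1)·(1) + (-3)·(-3) + (0)·(0)) / 3 = 14/3 = 4.6667
  S = [[2.9167, 0.3333],
 [0.3333, 4.6667]].

Step 3 — invert S. det(S) = 2.9167·4.6667 - (0.3333)² = 13.5.
  S^{-1} = (1/det) · [[d, -b], [-b, a]] = [[0.3457, -0.0247],
 [-0.0247, 0.216]].

Step 4 — quadratic form (x̄ - mu_0)^T · S^{-1} · (x̄ - mu_0):
  S^{-1} · (x̄ - mu_0) = (0.3086, 1.0494),
  (x̄ - mu_0)^T · [...] = (1.25)·(0.3086) + (5)·(1.0494) = 5.6327.

Step 5 — scale by n: T² = 4 · 5.6327 = 22.5309.

T² ≈ 22.5309


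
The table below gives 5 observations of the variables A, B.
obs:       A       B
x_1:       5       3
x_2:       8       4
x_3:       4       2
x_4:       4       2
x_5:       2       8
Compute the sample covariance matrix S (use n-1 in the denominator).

Step 1 — column means:
  mean(A) = (5 + 8 + 4 + 4 + 2) / 5 = 23/5 = 4.6
  mean(B) = (3 + 4 + 2 + 2 + 8) / 5 = 19/5 = 3.8

Step 2 — sample covariance S[i,j] = (1/(n-1)) · Σ_k (x_{k,i} - mean_i) · (x_{k,j} - mean_j), with n-1 = 4.
  S[A,A] = ((0.4)·(0.4) + (3.4)·(3.4) + (-0.6)·(-0.6) + (-0.6)·(-0.6) + (-2.6)·(-2.6)) / 4 = 19.2/4 = 4.8
  S[A,B] = ((0.4)·(-0.8) + (3.4)·(0.2) + (-0.6)·(-1.8) + (-0.6)·(-1.8) + (-2.6)·(4.2)) / 4 = -8.4/4 = -2.1
  S[B,B] = ((-0.8)·(-0.8) + (0.2)·(0.2) + (-1.8)·(-1.8) + (-1.8)·(-1.8) + (4.2)·(4.2)) / 4 = 24.8/4 = 6.2

S is symmetric (S[j,i] = S[i,j]). Assembling:

S = [[4.8, -2.1],
 [-2.1, 6.2]]


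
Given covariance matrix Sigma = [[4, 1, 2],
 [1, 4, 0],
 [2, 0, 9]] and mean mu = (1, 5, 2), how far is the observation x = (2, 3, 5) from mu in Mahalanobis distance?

Step 1 — centre the observation: (x - mu) = (1, -2, 3).

Step 2 — invert Sigma (cofactor / det for 3×3, or solve directly):
  Sigma^{-1} = [[0.3025, -0.0756, -0.0672],
 [-0.0756, 0.2689, 0.0168],
 [-0.0672, 0.0168, 0.1261]].

Step 3 — form the quadratic (x - mu)^T · Sigma^{-1} · (x - mu):
  Sigma^{-1} · (x - mu) = (0.2521, -0.563, 0.2773).
  (x - mu)^T · [Sigma^{-1} · (x - mu)] = (1)·(0.2521) + (-2)·(-0.563) + (3)·(0.2773) = 2.2101.

Step 4 — take square root: d = √(2.2101) ≈ 1.4866.

d(x, mu) = √(2.2101) ≈ 1.4866


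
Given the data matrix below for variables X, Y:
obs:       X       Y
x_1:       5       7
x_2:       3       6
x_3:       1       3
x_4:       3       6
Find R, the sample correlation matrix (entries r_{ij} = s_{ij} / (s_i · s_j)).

Step 1 — column means:
  mean(X) = (5 + 3 + 1 + 3) / 4 = 12/4 = 3
  mean(Y) = (7 + 6 + 3 + 6) / 4 = 22/4 = 5.5

Step 2 — sample variances and covariances s[i,j] = (1/(n-1)) · Σ_k (x_{k,i} - mean_i) · (x_{k,j} - mean_j), with n-1 = 3:
  s[X,X] = ((2)·(2) + (0)·(0) + (-2)·(-2) + (0)·(0)) / 3 = 8/3 = 2.6667
  s[X,Y] = ((2)·(1.5) + (0)·(0.5) + (-2)·(-2.5) + (0)·(0.5)) / 3 = 8/3 = 2.6667
  s[Y,Y] = ((1.5)·(1.5) + (0.5)·(0.5) + (-2.5)·(-2.5) + (0.5)·(0.5)) / 3 = 9/3 = 3
  Sample standard deviations s_i = √(s[i,i]):
  s(X) = √(2.6667) = 1.633
  s(Y) = √(3) = 1.7321

Step 3 — r_{ij} = s_{ij} / (s_i · s_j):
  r[X,X] = 1 (diagonal).
  r[X,Y] = 2.6667 / (1.633 · 1.7321) = 2.6667 / 2.8284 = 0.9428
  r[Y,Y] = 1 (diagonal).

R is symmetric with unit diagonal. Assembling:

R = [[1, 0.9428],
 [0.9428, 1]]


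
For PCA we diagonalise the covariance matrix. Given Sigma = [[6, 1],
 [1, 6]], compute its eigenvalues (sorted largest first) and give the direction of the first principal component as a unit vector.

Step 1 — characteristic polynomial of 2×2 Sigma:
  det(Sigma - λI) = λ² - trace · λ + det = 0.
  trace = 6 + 6 = 12, det = 6·6 - (1)² = 35.
Step 2 — discriminant:
  Δ = trace² - 4·det = 144 - 140 = 4.
Step 3 — eigenvalues:
  λ = (trace ± √Δ)/2 = (12 ± 2)/2,
  λ_1 = 7,  λ_2 = 5.

Step 4 — unit eigenvector for λ_1: solve (Sigma - λ_1 I)v = 0. First row:
  (6 - 7)·v_x + (1)·v_y = 0, i.e. (-1)·v_x + (1)·v_y = 0,
  so v ∝ (b, λ_1 - a) = (1, 1) = u.
  ||u|| = √((1)² + (1)²) = √(2) ≈ 1.4142,
  v_1 = u/||u|| ≈ (0.7071, 0.7071) (||v_1|| = 1).

λ_1 = 7,  λ_2 = 5;  v_1 ≈ (0.7071, 0.7071)


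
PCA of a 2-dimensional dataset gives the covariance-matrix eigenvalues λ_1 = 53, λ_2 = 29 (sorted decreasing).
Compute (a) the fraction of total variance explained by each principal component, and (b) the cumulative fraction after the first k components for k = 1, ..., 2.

Step 1 — total variance = trace(Sigma) = Σ λ_i = 53 + 29 = 82.

Step 2 — fraction explained by component i = λ_i / Σ λ:
  PC1: 53/82 = 0.6463
  PC2: 29/82 = 0.3537

Step 3 — cumulative fraction after k components = (λ_1 + ... + λ_k) / Σ λ:
  k = 1: 53/82 = 0.6463
  k = 2: (53 + 29)/82 = 82/82 = 1

Summary (fraction, with percent):

explained: PC1 0.6463 (64.63%), PC2 0.3537 (35.37%);  cumulative: 0.6463, 1


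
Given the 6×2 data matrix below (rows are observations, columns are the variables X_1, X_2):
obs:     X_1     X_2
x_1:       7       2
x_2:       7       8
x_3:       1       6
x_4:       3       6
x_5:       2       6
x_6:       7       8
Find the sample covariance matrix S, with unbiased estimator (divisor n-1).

Step 1 — column means:
  mean(X_1) = (7 + 7 + 1 + 3 + 2 + 7) / 6 = 27/6 = 4.5
  mean(X_2) = (2 + 8 + 6 + 6 + 6 + 8) / 6 = 36/6 = 6

Step 2 — sample covariance S[i,j] = (1/(n-1)) · Σ_k (x_{k,i} - mean_i) · (x_{k,j} - mean_j), with n-1 = 5.
  S[X_1,X_1] = ((2.5)·(2.5) + (2.5)·(2.5) + (-3.5)·(-3.5) + (-1.5)·(-1.5) + (-2.5)·(-2.5) + (2.5)·(2.5)) / 5 = 39.5/5 = 7.9
  S[X_1,X_2] = ((2.5)·(-4) + (2.5)·(2) + (-3.5)·(0) + (-1.5)·(0) + (-2.5)·(0) + (2.5)·(2)) / 5 = 0/5 = 0
  S[X_2,X_2] = ((-4)·(-4) + (2)·(2) + (0)·(0) + (0)·(0) + (0)·(0) + (2)·(2)) / 5 = 24/5 = 4.8

S is symmetric (S[j,i] = S[i,j]). Assembling:

S = [[7.9, 0],
 [0, 4.8]]


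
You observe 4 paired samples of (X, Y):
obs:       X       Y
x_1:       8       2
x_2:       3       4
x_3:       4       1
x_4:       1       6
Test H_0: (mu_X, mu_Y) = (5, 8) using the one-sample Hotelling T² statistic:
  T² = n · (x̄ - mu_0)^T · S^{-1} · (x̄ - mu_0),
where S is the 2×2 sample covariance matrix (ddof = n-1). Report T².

Step 1 — sample mean vector:
  mean(X) = (8 + 3 + 4 + 1) / 4 = 16/4 = 4
  mean(Y) = (2 + 4 + 1 + 6) / 4 = 13/4 = 3.25
  x̄ = (4, 3.25),  deviation x̄ - mu_0 = (4, 3.25) - (5, 8) = (-1, -4.75).

Step 2 — sample covariance matrix, S[i,j] = (1/(n-1)) · Σ_k (x_{k,i} - mean_i) · (x_{k,j} - mean_j), divisor n-1 = 3:
  S[X,X] = ((4)·(4) + (-1)·(-1) + (0)·(0) + (-3)·(-3)) / 3 = 26/3 = 8.6667
  S[X,Y] = ((4)·(-1.25) + (-1)·(0.75) + (0)·(-2.25) + (-3)·(2.75)) / 3 = -14/3 = -4.6667
  S[Y,Y] = ((-1.25)·(-1.25) + (0.75)·(0.75) + (-2.25)·(-2.25) + (2.75)·(2.75)) / 3 = 14.75/3 = 4.9167
  S = [[8.6667, -4.6667],
 [-4.6667, 4.9167]].

Step 3 — invert S. det(S) = 8.6667·4.9167 - (-4.6667)² = 20.8333.
  S^{-1} = (1/det) · [[d, -b], [-b, a]] = [[0.236, 0.224],
 [0.224, 0.416]].

Step 4 — quadratic form (x̄ - mu_0)^T · S^{-1} · (x̄ - mu_0):
  S^{-1} · (x̄ - mu_0) = (-1.3, -2.2),
  (x̄ - mu_0)^T · [...] = (-1)·(-1.3) + (-4.75)·(-2.2) = 11.75.

Step 5 — scale by n: T² = 4 · 11.75 = 47.

T² ≈ 47


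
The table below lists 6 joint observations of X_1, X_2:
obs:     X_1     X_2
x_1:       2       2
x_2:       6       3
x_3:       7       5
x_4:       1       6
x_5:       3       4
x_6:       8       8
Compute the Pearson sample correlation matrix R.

Step 1 — column means:
  mean(X_1) = (2 + 6 + 7 + 1 + 3 + 8) / 6 = 27/6 = 4.5
  mean(X_2) = (2 + 3 + 5 + 6 + 4 + 8) / 6 = 28/6 = 4.6667

Step 2 — sample variances and covariances s[i,j] = (1/(n-1)) · Σ_k (x_{k,i} - mean_i) · (x_{k,j} - mean_j), with n-1 = 5:
  s[X_1,X_1] = ((-2.5)·(-2.5) + (1.5)·(1.5) + (2.5)·(2.5) + (-3.5)·(-3.5) + (-1.5)·(-1.5) + (3.5)·(3.5)) / 5 = 41.5/5 = 8.3
  s[X_1,X_2] = ((-2.5)·(-2.6667) + (1.5)·(-1.6667) + (2.5)·(0.3333) + (-3.5)·(1.3333) + (-1.5)·(-0.6667) + (3.5)·(3.3333)) / 5 = 13/5 = 2.6
  s[X_2,X_2] = ((-2.6667)·(-2.6667) + (-1.6667)·(-1.6667) + (0.3333)·(0.3333) + (1.3333)·(1.3333) + (-0.6667)·(-0.6667) + (3.3333)·(3.3333)) / 5 = 23.3333/5 = 4.6667
  Sample standard deviations s_i = √(s[i,i]):
  s(X_1) = √(8.3) = 2.881
  s(X_2) = √(4.6667) = 2.1602

Step 3 — r_{ij} = s_{ij} / (s_i · s_j):
  r[X_1,X_1] = 1 (diagonal).
  r[X_1,X_2] = 2.6 / (2.881 · 2.1602) = 2.6 / 6.2236 = 0.4178
  r[X_2,X_2] = 1 (diagonal).

R is symmetric with unit diagonal. Assembling:

R = [[1, 0.4178],
 [0.4178, 1]]


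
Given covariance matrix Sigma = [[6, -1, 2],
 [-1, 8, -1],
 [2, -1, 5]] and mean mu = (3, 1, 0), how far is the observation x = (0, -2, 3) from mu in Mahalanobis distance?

Step 1 — centre the observation: (x - mu) = (-3, -3, 3).

Step 2 — invert Sigma (cofactor / det for 3×3, or solve directly):
  Sigma^{-1} = [[0.194, 0.0149, -0.0746],
 [0.0149, 0.1294, 0.0199],
 [-0.0746, 0.0199, 0.2338]].

Step 3 — form the quadratic (x - mu)^T · Sigma^{-1} · (x - mu):
  Sigma^{-1} · (x - mu) = (-0.8507, -0.3731, 0.8657).
  (x - mu)^T · [Sigma^{-1} · (x - mu)] = (-3)·(-0.8507) + (-3)·(-0.3731) + (3)·(0.8657) = 6.2687.

Step 4 — take square root: d = √(6.2687) ≈ 2.5037.

d(x, mu) = √(6.2687) ≈ 2.5037


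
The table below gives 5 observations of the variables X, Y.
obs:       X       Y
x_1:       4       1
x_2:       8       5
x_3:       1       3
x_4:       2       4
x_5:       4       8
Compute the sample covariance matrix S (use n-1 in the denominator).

Step 1 — column means:
  mean(X) = (4 + 8 + 1 + 2 + 4) / 5 = 19/5 = 3.8
  mean(Y) = (1 + 5 + 3 + 4 + 8) / 5 = 21/5 = 4.2

Step 2 — sample covariance S[i,j] = (1/(n-1)) · Σ_k (x_{k,i} - mean_i) · (x_{k,j} - mean_j), with n-1 = 4.
  S[X,X] = ((0.2)·(0.2) + (4.2)·(4.2) + (-2.8)·(-2.8) + (-1.8)·(-1.8) + (0.2)·(0.2)) / 4 = 28.8/4 = 7.2
  S[X,Y] = ((0.2)·(-3.2) + (4.2)·(0.8) + (-2.8)·(-1.2) + (-1.8)·(-0.2) + (0.2)·(3.8)) / 4 = 7.2/4 = 1.8
  S[Y,Y] = ((-3.2)·(-3.2) + (0.8)·(0.8) + (-1.2)·(-1.2) + (-0.2)·(-0.2) + (3.8)·(3.8)) / 4 = 26.8/4 = 6.7

S is symmetric (S[j,i] = S[i,j]). Assembling:

S = [[7.2, 1.8],
 [1.8, 6.7]]


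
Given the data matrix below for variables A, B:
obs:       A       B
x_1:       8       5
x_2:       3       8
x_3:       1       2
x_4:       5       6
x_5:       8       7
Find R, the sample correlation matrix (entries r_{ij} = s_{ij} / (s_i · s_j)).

Step 1 — column means:
  mean(A) = (8 + 3 + 1 + 5 + 8) / 5 = 25/5 = 5
  mean(B) = (5 + 8 + 2 + 6 + 7) / 5 = 28/5 = 5.6

Step 2 — sample variances and covariances s[i,j] = (1/(n-1)) · Σ_k (x_{k,i} - mean_i) · (x_{k,j} - mean_j), with n-1 = 4:
  s[A,A] = ((3)·(3) + (-2)·(-2) + (-4)·(-4) + (0)·(0) + (3)·(3)) / 4 = 38/4 = 9.5
  s[A,B] = ((3)·(-0.6) + (-2)·(2.4) + (-4)·(-3.6) + (0)·(0.4) + (3)·(1.4)) / 4 = 12/4 = 3
  s[B,B] = ((-0.6)·(-0.6) + (2.4)·(2.4) + (-3.6)·(-3.6) + (0.4)·(0.4) + (1.4)·(1.4)) / 4 = 21.2/4 = 5.3
  Sample standard deviations s_i = √(s[i,i]):
  s(A) = √(9.5) = 3.0822
  s(B) = √(5.3) = 2.3022

Step 3 — r_{ij} = s_{ij} / (s_i · s_j):
  r[A,A] = 1 (diagonal).
  r[A,B] = 3 / (3.0822 · 2.3022) = 3 / 7.0958 = 0.4228
  r[B,B] = 1 (diagonal).

R is symmetric with unit diagonal. Assembling:

R = [[1, 0.4228],
 [0.4228, 1]]


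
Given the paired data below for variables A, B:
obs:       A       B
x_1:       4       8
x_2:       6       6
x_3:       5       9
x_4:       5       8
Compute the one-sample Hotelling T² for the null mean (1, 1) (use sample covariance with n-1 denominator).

Step 1 — sample mean vector:
  mean(A) = (4 + 6 + 5 + 5) / 4 = 20/4 = 5
  mean(B) = (8 + 6 + 9 + 8) / 4 = 31/4 = 7.75
  x̄ = (5, 7.75),  deviation x̄ - mu_0 = (5, 7.75) - (1, 1) = (4, 6.75).

Step 2 — sample covariance matrix, S[i,j] = (1/(n-1)) · Σ_k (x_{k,i} - mean_i) · (x_{k,j} - mean_j), divisor n-1 = 3:
  S[A,A] = ((-1)·(-1) + (1)·(1) + (0)·(0) + (0)·(0)) / 3 = 2/3 = 0.6667
  S[A,B] = ((-1)·(0.25) + (1)·(-1.75) + (0)·(1.25) + (0)·(0.25)) / 3 = -2/3 = -0.6667
  S[B,B] = ((0.25)·(0.25) + (-1.75)·(-1.75) + (1.25)·(1.25) + (0.25)·(0.25)) / 3 = 4.75/3 = 1.5833
  S = [[0.6667, -0.6667],
 [-0.6667, 1.5833]].

Step 3 — invert S. det(S) = 0.6667·1.5833 - (-0.6667)² = 0.6111.
  S^{-1} = (1/det) · [[d, -b], [-b, a]] = [[2.5909, 1.0909],
 [1.0909, 1.0909]].

Step 4 — quadratic form (x̄ - mu_0)^T · S^{-1} · (x̄ - mu_0):
  S^{-1} · (x̄ - mu_0) = (17.7273, 11.7273),
  (x̄ - mu_0)^T · [...] = (4)·(17.7273) + (6.75)·(11.7273) = 150.0682.

Step 5 — scale by n: T² = 4 · 150.0682 = 600.2727.

T² ≈ 600.2727


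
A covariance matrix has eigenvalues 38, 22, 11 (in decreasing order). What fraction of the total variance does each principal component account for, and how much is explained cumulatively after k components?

Step 1 — total variance = trace(Sigma) = Σ λ_i = 38 + 22 + 11 = 71.

Step 2 — fraction explained by component i = λ_i / Σ λ:
  PC1: 38/71 = 0.5352
  PC2: 22/71 = 0.3099
  PC3: 11/71 = 0.1549

Step 3 — cumulative fraction after k components = (λ_1 + ... + λ_k) / Σ λ:
  k = 1: 38/71 = 0.5352
  k = 2: (38 + 22)/71 = 60/71 = 0.8451
  k = 3: (38 + 22 + 11)/71 = 71/71 = 1

Summary (fraction, with percent):

explained: PC1 0.5352 (53.52%), PC2 0.3099 (30.99%), PC3 0.1549 (15.49%);  cumulative: 0.5352, 0.8451, 1


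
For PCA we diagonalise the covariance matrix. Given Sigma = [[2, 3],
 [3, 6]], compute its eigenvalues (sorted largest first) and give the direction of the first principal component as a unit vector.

Step 1 — characteristic polynomial of 2×2 Sigma:
  det(Sigma - λI) = λ² - trace · λ + det = 0.
  trace = 2 + 6 = 8, det = 2·6 - (3)² = 3.
Step 2 — discriminant:
  Δ = trace² - 4·det = 64 - 12 = 52.
Step 3 — eigenvalues:
  λ = (trace ± √Δ)/2 = (8 ± 7.2111)/2,
  λ_1 = 7.6056,  λ_2 = 0.3944.

Step 4 — unit eigenvector for λ_1: solve (Sigma - λ_1 I)v = 0. First row:
  (2 - 7.6056)·v_x + (3)·v_y = 0, i.e. (-5.6056)·v_x + (3)·v_y = 0,
  so v ∝ (b, λ_1 - a) = (3, 5.6056) = u.
  ||u|| = √((3)² + (5.6056)²) = √(40.4222) ≈ 6.3578,
  v_1 = u/||u|| ≈ (0.4719, 0.8817) (||v_1|| = 1).

λ_1 = 7.6056,  λ_2 = 0.3944;  v_1 ≈ (0.4719, 0.8817)


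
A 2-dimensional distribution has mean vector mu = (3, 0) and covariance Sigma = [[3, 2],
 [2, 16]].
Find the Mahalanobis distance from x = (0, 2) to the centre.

Step 1 — centre the observation: (x - mu) = (-3, 2).

Step 2 — invert Sigma. det(Sigma) = 3·16 - (2)² = 44.
  Sigma^{-1} = (1/det) · [[d, -b], [-b, a]] = [[0.3636, -0.0455],
 [-0.0455, 0.0682]].

Step 3 — form the quadratic (x - mu)^T · Sigma^{-1} · (x - mu):
  Sigma^{-1} · (x - mu) = (-1.1818, 0.2727).
  (x - mu)^T · [Sigma^{-1} · (x - mu)] = (-3)·(-1.1818) + (2)·(0.2727) = 4.0909.

Step 4 — take square root: d = √(4.0909) ≈ 2.0226.

d(x, mu) = √(4.0909) ≈ 2.0226


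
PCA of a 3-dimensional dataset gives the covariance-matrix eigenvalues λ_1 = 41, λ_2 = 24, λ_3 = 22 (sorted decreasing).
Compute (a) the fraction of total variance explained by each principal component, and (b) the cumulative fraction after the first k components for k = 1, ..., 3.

Step 1 — total variance = trace(Sigma) = Σ λ_i = 41 + 24 + 22 = 87.

Step 2 — fraction explained by component i = λ_i / Σ λ:
  PC1: 41/87 = 0.4713
  PC2: 24/87 = 0.2759
  PC3: 22/87 = 0.2529

Step 3 — cumulative fraction after k components = (λ_1 + ... + λ_k) / Σ λ:
  k = 1: 41/87 = 0.4713
  k = 2: (41 + 24)/87 = 65/87 = 0.7471
  k = 3: (41 + 24 + 22)/87 = 87/87 = 1

Summary (fraction, with percent):

explained: PC1 0.4713 (47.13%), PC2 0.2759 (27.59%), PC3 0.2529 (25.29%);  cumulative: 0.4713, 0.7471, 1


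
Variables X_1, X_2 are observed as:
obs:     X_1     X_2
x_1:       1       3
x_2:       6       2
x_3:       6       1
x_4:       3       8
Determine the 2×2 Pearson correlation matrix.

Step 1 — column means:
  mean(X_1) = (1 + 6 + 6 + 3) / 4 = 16/4 = 4
  mean(X_2) = (3 + 2 + 1 + 8) / 4 = 14/4 = 3.5

Step 2 — sample variances and covariances s[i,j] = (1/(n-1)) · Σ_k (x_{k,i} - mean_i) · (x_{k,j} - mean_j), with n-1 = 3:
  s[X_1,X_1] = ((-3)·(-3) + (2)·(2) + (2)·(2) + (-1)·(-1)) / 3 = 18/3 = 6
  s[X_1,X_2] = ((-3)·(-0.5) + (2)·(-1.5) + (2)·(-2.5) + (-1)·(4.5)) / 3 = -11/3 = -3.6667
  s[X_2,X_2] = ((-0.5)·(-0.5) + (-1.5)·(-1.5) + (-2.5)·(-2.5) + (4.5)·(4.5)) / 3 = 29/3 = 9.6667
  Sample standard deviations s_i = √(s[i,i]):
  s(X_1) = √(6) = 2.4495
  s(X_2) = √(9.6667) = 3.1091

Step 3 — r_{ij} = s_{ij} / (s_i · s_j):
  r[X_1,X_1] = 1 (diagonal).
  r[X_1,X_2] = -3.6667 / (2.4495 · 3.1091) = -3.6667 / 7.6158 = -0.4815
  r[X_2,X_2] = 1 (diagonal).

R is symmetric with unit diagonal. Assembling:

R = [[1, -0.4815],
 [-0.4815, 1]]


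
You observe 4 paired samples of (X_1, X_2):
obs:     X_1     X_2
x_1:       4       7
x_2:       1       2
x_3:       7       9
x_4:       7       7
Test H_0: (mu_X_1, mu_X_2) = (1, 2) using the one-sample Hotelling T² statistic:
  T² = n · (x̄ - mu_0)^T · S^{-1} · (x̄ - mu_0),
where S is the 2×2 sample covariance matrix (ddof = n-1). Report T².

Step 1 — sample mean vector:
  mean(X_1) = (4 + 1 + 7 + 7) / 4 = 19/4 = 4.75
  mean(X_2) = (7 + 2 + 9 + 7) / 4 = 25/4 = 6.25
  x̄ = (4.75, 6.25),  deviation x̄ - mu_0 = (4.75, 6.25) - (1, 2) = (3.75, 4.25).

Step 2 — sample covariance matrix, S[i,j] = (1/(n-1)) · Σ_k (x_{k,i} - mean_i) · (x_{k,j} - mean_j), divisor n-1 = 3:
  S[X_1,X_1] = ((-0.75)·(-0.75) + (-3.75)·(-3.75) + (2.25)·(2.25) + (2.25)·(2.25)) / 3 = 24.75/3 = 8.25
  S[X_1,X_2] = ((-0.75)·(0.75) + (-3.75)·(-4.25) + (2.25)·(2.75) + (2.25)·(0.75)) / 3 = 23.25/3 = 7.75
  S[X_2,X_2] = ((0.75)·(0.75) + (-4.25)·(-4.25) + (2.75)·(2.75) + (0.75)·(0.75)) / 3 = 26.75/3 = 8.9167
  S = [[8.25, 7.75],
 [7.75, 8.9167]].

Step 3 — invert S. det(S) = 8.25·8.9167 - (7.75)² = 13.5.
  S^{-1} = (1/det) · [[d, -b], [-b, a]] = [[0.6605, -0.5741],
 [-0.5741, 0.6111]].

Step 4 — quadratic form (x̄ - mu_0)^T · S^{-1} · (x̄ - mu_0):
  S^{-1} · (x̄ - mu_0) = (0.037, 0.4444),
  (x̄ - mu_0)^T · [...] = (3.75)·(0.037) + (4.25)·(0.4444) = 2.0278.

Step 5 — scale by n: T² = 4 · 2.0278 = 8.1111.

T² ≈ 8.1111


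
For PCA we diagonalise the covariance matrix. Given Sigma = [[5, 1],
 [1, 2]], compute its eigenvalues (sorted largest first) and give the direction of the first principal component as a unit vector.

Step 1 — characteristic polynomial of 2×2 Sigma:
  det(Sigma - λI) = λ² - trace · λ + det = 0.
  trace = 5 + 2 = 7, det = 5·2 - (1)² = 9.
Step 2 — discriminant:
  Δ = trace² - 4·det = 49 - 36 = 13.
Step 3 — eigenvalues:
  λ = (trace ± √Δ)/2 = (7 ± 3.6056)/2,
  λ_1 = 5.3028,  λ_2 = 1.6972.

Step 4 — unit eigenvector for λ_1: solve (Sigma - λ_1 I)v = 0. First row:
  (5 - 5.3028)·v_x + (1)·v_y = 0, i.e. (-0.3028)·v_x + (1)·v_y = 0,
  so v ∝ (b, λ_1 - a) = (1, 0.3028) = u.
  ||u|| = √((1)² + (0.3028)²) = √(1.0917) ≈ 1.0448,
  v_1 = u/||u|| ≈ (0.9571, 0.2898) (||v_1|| = 1).

λ_1 = 5.3028,  λ_2 = 1.6972;  v_1 ≈ (0.9571, 0.2898)


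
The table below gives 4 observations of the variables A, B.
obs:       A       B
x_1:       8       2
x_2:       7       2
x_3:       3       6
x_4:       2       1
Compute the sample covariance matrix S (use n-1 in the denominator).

Step 1 — column means:
  mean(A) = (8 + 7 + 3 + 2) / 4 = 20/4 = 5
  mean(B) = (2 + 2 + 6 + 1) / 4 = 11/4 = 2.75

Step 2 — sample covariance S[i,j] = (1/(n-1)) · Σ_k (x_{k,i} - mean_i) · (x_{k,j} - mean_j), with n-1 = 3.
  S[A,A] = ((3)·(3) + (2)·(2) + (-2)·(-2) + (-3)·(-3)) / 3 = 26/3 = 8.6667
  S[A,B] = ((3)·(-0.75) + (2)·(-0.75) + (-2)·(3.25) + (-3)·(-1.75)) / 3 = -5/3 = -1.6667
  S[B,B] = ((-0.75)·(-0.75) + (-0.75)·(-0.75) + (3.25)·(3.25) + (-1.75)·(-1.75)) / 3 = 14.75/3 = 4.9167

S is symmetric (S[j,i] = S[i,j]). Assembling:

S = [[8.6667, -1.6667],
 [-1.6667, 4.9167]]


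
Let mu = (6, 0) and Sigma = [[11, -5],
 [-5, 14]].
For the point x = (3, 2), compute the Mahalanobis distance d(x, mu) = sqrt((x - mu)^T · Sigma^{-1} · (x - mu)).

Step 1 — centre the observation: (x - mu) = (-3, 2).

Step 2 — invert Sigma. det(Sigma) = 11·14 - (-5)² = 129.
  Sigma^{-1} = (1/det) · [[d, -b], [-b, a]] = [[0.1085, 0.0388],
 [0.0388, 0.0853]].

Step 3 — form the quadratic (x - mu)^T · Sigma^{-1} · (x - mu):
  Sigma^{-1} · (x - mu) = (-0.2481, 0.0543).
  (x - mu)^T · [Sigma^{-1} · (x - mu)] = (-3)·(-0.2481) + (2)·(0.0543) = 0.8527.

Step 4 — take square root: d = √(0.8527) ≈ 0.9234.

d(x, mu) = √(0.8527) ≈ 0.9234


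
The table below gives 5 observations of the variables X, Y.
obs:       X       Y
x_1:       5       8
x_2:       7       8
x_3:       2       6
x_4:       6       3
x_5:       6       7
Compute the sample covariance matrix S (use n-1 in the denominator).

Step 1 — column means:
  mean(X) = (5 + 7 + 2 + 6 + 6) / 5 = 26/5 = 5.2
  mean(Y) = (8 + 8 + 6 + 3 + 7) / 5 = 32/5 = 6.4

Step 2 — sample covariance S[i,j] = (1/(n-1)) · Σ_k (x_{k,i} - mean_i) · (x_{k,j} - mean_j), with n-1 = 4.
  S[X,X] = ((-0.2)·(-0.2) + (1.8)·(1.8) + (-3.2)·(-3.2) + (0.8)·(0.8) + (0.8)·(0.8)) / 4 = 14.8/4 = 3.7
  S[X,Y] = ((-0.2)·(1.6) + (1.8)·(1.6) + (-3.2)·(-0.4) + (0.8)·(-3.4) + (0.8)·(0.6)) / 4 = 1.6/4 = 0.4
  S[Y,Y] = ((1.6)·(1.6) + (1.6)·(1.6) + (-0.4)·(-0.4) + (-3.4)·(-3.4) + (0.6)·(0.6)) / 4 = 17.2/4 = 4.3

S is symmetric (S[j,i] = S[i,j]). Assembling:

S = [[3.7, 0.4],
 [0.4, 4.3]]


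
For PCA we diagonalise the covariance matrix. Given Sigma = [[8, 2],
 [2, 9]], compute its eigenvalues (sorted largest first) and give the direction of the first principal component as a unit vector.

Step 1 — characteristic polynomial of 2×2 Sigma:
  det(Sigma - λI) = λ² - trace · λ + det = 0.
  trace = 8 + 9 = 17, det = 8·9 - (2)² = 68.
Step 2 — discriminant:
  Δ = trace² - 4·det = 289 - 272 = 17.
Step 3 — eigenvalues:
  λ = (trace ± √Δ)/2 = (17 ± 4.1231)/2,
  λ_1 = 10.5616,  λ_2 = 6.4384.

Step 4 — unit eigenvector for λ_1: solve (Sigma - λ_1 I)v = 0. First row:
  (8 - 10.5616)·v_x + (2)·v_y = 0, i.e. (-2.5616)·v_x + (2)·v_y = 0,
  so v ∝ (b, λ_1 - a) = (2, 2.5616) = u.
  ||u|| = √((2)² + (2.5616)²) = √(10.5616) ≈ 3.2499,
  v_1 = u/||u|| ≈ (0.6154, 0.7882) (||v_1|| = 1).

λ_1 = 10.5616,  λ_2 = 6.4384;  v_1 ≈ (0.6154, 0.7882)


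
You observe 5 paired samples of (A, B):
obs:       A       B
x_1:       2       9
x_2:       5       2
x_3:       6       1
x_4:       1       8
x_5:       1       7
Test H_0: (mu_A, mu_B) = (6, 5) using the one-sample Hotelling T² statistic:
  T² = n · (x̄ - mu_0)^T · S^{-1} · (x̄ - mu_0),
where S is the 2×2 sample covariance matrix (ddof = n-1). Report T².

Step 1 — sample mean vector:
  mean(A) = (2 + 5 + 6 + 1 + 1) / 5 = 15/5 = 3
  mean(B) = (9 + 2 + 1 + 8 + 7) / 5 = 27/5 = 5.4
  x̄ = (3, 5.4),  deviation x̄ - mu_0 = (3, 5.4) - (6, 5) = (-3, 0.4).

Step 2 — sample covariance matrix, S[i,j] = (1/(n-1)) · Σ_k (x_{k,i} - mean_i) · (x_{k,j} - mean_j), divisor n-1 = 4:
  S[A,A] = ((-1)·(-1) + (2)·(2) + (3)·(3) + (-2)·(-2) + (-2)·(-2)) / 4 = 22/4 = 5.5
  S[A,B] = ((-1)·(3.6) + (2)·(-3.4) + (3)·(-4.4) + (-2)·(2.6) + (-2)·(1.6)) / 4 = -32/4 = -8
  S[B,B] = ((3.6)·(3.6) + (-3.4)·(-3.4) + (-4.4)·(-4.4) + (2.6)·(2.6) + (1.6)·(1.6)) / 4 = 53.2/4 = 13.3
  S = [[5.5, -8],
 [-8, 13.3]].

Step 3 — invert S. det(S) = 5.5·13.3 - (-8)² = 9.15.
  S^{-1} = (1/det) · [[d, -b], [-b, a]] = [[1.4536, 0.8743],
 [0.8743, 0.6011]].

Step 4 — quadratic form (x̄ - mu_0)^T · S^{-1} · (x̄ - mu_0):
  S^{-1} · (x̄ - mu_0) = (-4.0109, -2.3825),
  (x̄ - mu_0)^T · [...] = (-3)·(-4.0109) + (0.4)·(-2.3825) = 11.0798.

Step 5 — scale by n: T² = 5 · 11.0798 = 55.3989.

T² ≈ 55.3989


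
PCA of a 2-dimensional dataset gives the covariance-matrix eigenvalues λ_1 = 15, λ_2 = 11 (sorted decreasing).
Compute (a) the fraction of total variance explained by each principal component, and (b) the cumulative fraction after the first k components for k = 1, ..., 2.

Step 1 — total variance = trace(Sigma) = Σ λ_i = 15 + 11 = 26.

Step 2 — fraction explained by component i = λ_i / Σ λ:
  PC1: 15/26 = 0.5769
  PC2: 11/26 = 0.4231

Step 3 — cumulative fraction after k components = (λ_1 + ... + λ_k) / Σ λ:
  k = 1: 15/26 = 0.5769
  k = 2: (15 + 11)/26 = 26/26 = 1

Summary (fraction, with percent):

explained: PC1 0.5769 (57.69%), PC2 0.4231 (42.31%);  cumulative: 0.5769, 1


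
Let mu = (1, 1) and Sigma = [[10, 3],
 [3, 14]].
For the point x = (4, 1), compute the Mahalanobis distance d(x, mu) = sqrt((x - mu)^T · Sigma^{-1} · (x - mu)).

Step 1 — centre the observation: (x - mu) = (3, 0).

Step 2 — invert Sigma. det(Sigma) = 10·14 - (3)² = 131.
  Sigma^{-1} = (1/det) · [[d, -b], [-b, a]] = [[0.1069, -0.0229],
 [-0.0229, 0.0763]].

Step 3 — form the quadratic (x - mu)^T · Sigma^{-1} · (x - mu):
  Sigma^{-1} · (x - mu) = (0.3206, -0.0687).
  (x - mu)^T · [Sigma^{-1} · (x - mu)] = (3)·(0.3206) + (0)·(-0.0687) = 0.9618.

Step 4 — take square root: d = √(0.9618) ≈ 0.9807.

d(x, mu) = √(0.9618) ≈ 0.9807


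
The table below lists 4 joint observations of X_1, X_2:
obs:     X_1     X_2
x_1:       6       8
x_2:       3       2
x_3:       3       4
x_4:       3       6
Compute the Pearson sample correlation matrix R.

Step 1 — column means:
  mean(X_1) = (6 + 3 + 3 + 3) / 4 = 15/4 = 3.75
  mean(X_2) = (8 + 2 + 4 + 6) / 4 = 20/4 = 5

Step 2 — sample variances and covariances s[i,j] = (1/(n-1)) · Σ_k (x_{k,i} - mean_i) · (x_{k,j} - mean_j), with n-1 = 3:
  s[X_1,X_1] = ((2.25)·(2.25) + (-0.75)·(-0.75) + (-0.75)·(-0.75) + (-0.75)·(-0.75)) / 3 = 6.75/3 = 2.25
  s[X_1,X_2] = ((2.25)·(3) + (-0.75)·(-3) + (-0.75)·(-1) + (-0.75)·(1)) / 3 = 9/3 = 3
  s[X_2,X_2] = ((3)·(3) + (-3)·(-3) + (-1)·(-1) + (1)·(1)) / 3 = 20/3 = 6.6667
  Sample standard deviations s_i = √(s[i,i]):
  s(X_1) = √(2.25) = 1.5
  s(X_2) = √(6.6667) = 2.582

Step 3 — r_{ij} = s_{ij} / (s_i · s_j):
  r[X_1,X_1] = 1 (diagonal).
  r[X_1,X_2] = 3 / (1.5 · 2.582) = 3 / 3.873 = 0.7746
  r[X_2,X_2] = 1 (diagonal).

R is symmetric with unit diagonal. Assembling:

R = [[1, 0.7746],
 [0.7746, 1]]


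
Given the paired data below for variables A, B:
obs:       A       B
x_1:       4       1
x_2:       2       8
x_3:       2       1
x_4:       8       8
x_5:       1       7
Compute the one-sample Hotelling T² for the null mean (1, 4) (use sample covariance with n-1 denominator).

Step 1 — sample mean vector:
  mean(A) = (4 + 2 + 2 + 8 + 1) / 5 = 17/5 = 3.4
  mean(B) = (1 + 8 + 1 + 8 + 7) / 5 = 25/5 = 5
  x̄ = (3.4, 5),  deviation x̄ - mu_0 = (3.4, 5) - (1, 4) = (2.4, 1).

Step 2 — sample covariance matrix, S[i,j] = (1/(n-1)) · Σ_k (x_{k,i} - mean_i) · (x_{k,j} - mean_j), divisor n-1 = 4:
  S[A,A] = ((0.6)·(0.6) + (-1.4)·(-1.4) + (-1.4)·(-1.4) + (4.6)·(4.6) + (-2.4)·(-2.4)) / 4 = 31.2/4 = 7.8
  S[A,B] = ((0.6)·(-4) + (-1.4)·(3) + (-1.4)·(-4) + (4.6)·(3) + (-2.4)·(2)) / 4 = 8/4 = 2
  S[B,B] = ((-4)·(-4) + (3)·(3) + (-4)·(-4) + (3)·(3) + (2)·(2)) / 4 = 54/4 = 13.5
  S = [[7.8, 2],
 [2, 13.5]].

Step 3 — invert S. det(S) = 7.8·13.5 - (2)² = 101.3.
  S^{-1} = (1/det) · [[d, -b], [-b, a]] = [[0.1333, -0.0197],
 [-0.0197, 0.077]].

Step 4 — quadratic form (x̄ - mu_0)^T · S^{-1} · (x̄ - mu_0):
  S^{-1} · (x̄ - mu_0) = (0.3001, 0.0296),
  (x̄ - mu_0)^T · [...] = (2.4)·(0.3001) + (1)·(0.0296) = 0.7499.

Step 5 — scale by n: T² = 5 · 0.7499 = 3.7493.

T² ≈ 3.7493


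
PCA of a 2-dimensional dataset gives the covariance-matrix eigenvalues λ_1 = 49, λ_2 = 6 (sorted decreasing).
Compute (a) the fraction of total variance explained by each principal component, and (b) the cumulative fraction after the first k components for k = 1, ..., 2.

Step 1 — total variance = trace(Sigma) = Σ λ_i = 49 + 6 = 55.

Step 2 — fraction explained by component i = λ_i / Σ λ:
  PC1: 49/55 = 0.8909
  PC2: 6/55 = 0.1091

Step 3 — cumulative fraction after k components = (λ_1 + ... + λ_k) / Σ λ:
  k = 1: 49/55 = 0.8909
  k = 2: (49 + 6)/55 = 55/55 = 1

Summary (fraction, with percent):

explained: PC1 0.8909 (89.09%), PC2 0.1091 (10.91%);  cumulative: 0.8909, 1


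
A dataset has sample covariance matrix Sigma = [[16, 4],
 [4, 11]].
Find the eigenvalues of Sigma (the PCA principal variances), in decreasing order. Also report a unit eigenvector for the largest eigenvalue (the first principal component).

Step 1 — characteristic polynomial of 2×2 Sigma:
  det(Sigma - λI) = λ² - trace · λ + det = 0.
  trace = 16 + 11 = 27, det = 16·11 - (4)² = 160.
Step 2 — discriminant:
  Δ = trace² - 4·det = 729 - 640 = 89.
Step 3 — eigenvalues:
  λ = (trace ± √Δ)/2 = (27 ± 9.434)/2,
  λ_1 = 18.217,  λ_2 = 8.783.

Step 4 — unit eigenvector for λ_1: solve (Sigma - λ_1 I)v = 0. First row:
  (16 - 18.217)·v_x + (4)·v_y = 0, i.e. (-2.217)·v_x + (4)·v_y = 0,
  so v ∝ (b, λ_1 - a) = (4, 2.217) = u.
  ||u|| = √((4)² + (2.217)²) = √(20.915) ≈ 4.5733,
  v_1 = u/||u|| ≈ (0.8746, 0.4848) (||v_1|| = 1).

λ_1 = 18.217,  λ_2 = 8.783;  v_1 ≈ (0.8746, 0.4848)


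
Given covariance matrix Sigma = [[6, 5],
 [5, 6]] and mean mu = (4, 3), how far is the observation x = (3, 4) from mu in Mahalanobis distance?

Step 1 — centre the observation: (x - mu) = (-1, 1).

Step 2 — invert Sigma. det(Sigma) = 6·6 - (5)² = 11.
  Sigma^{-1} = (1/det) · [[d, -b], [-b, a]] = [[0.5455, -0.4545],
 [-0.4545, 0.5455]].

Step 3 — form the quadratic (x - mu)^T · Sigma^{-1} · (x - mu):
  Sigma^{-1} · (x - mu) = (-1, 1).
  (x - mu)^T · [Sigma^{-1} · (x - mu)] = (-1)·(-1) + (1)·(1) = 2.

Step 4 — take square root: d = √(2) ≈ 1.4142.

d(x, mu) = √(2) ≈ 1.4142


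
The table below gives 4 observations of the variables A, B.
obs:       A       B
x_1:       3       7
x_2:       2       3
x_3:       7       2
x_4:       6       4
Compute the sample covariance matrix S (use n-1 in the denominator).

Step 1 — column means:
  mean(A) = (3 + 2 + 7 + 6) / 4 = 18/4 = 4.5
  mean(B) = (7 + 3 + 2 + 4) / 4 = 16/4 = 4

Step 2 — sample covariance S[i,j] = (1/(n-1)) · Σ_k (x_{k,i} - mean_i) · (x_{k,j} - mean_j), with n-1 = 3.
  S[A,A] = ((-1.5)·(-1.5) + (-2.5)·(-2.5) + (2.5)·(2.5) + (1.5)·(1.5)) / 3 = 17/3 = 5.6667
  S[A,B] = ((-1.5)·(3) + (-2.5)·(-1) + (2.5)·(-2) + (1.5)·(0)) / 3 = -7/3 = -2.3333
  S[B,B] = ((3)·(3) + (-1)·(-1) + (-2)·(-2) + (0)·(0)) / 3 = 14/3 = 4.6667

S is symmetric (S[j,i] = S[i,j]). Assembling:

S = [[5.6667, -2.3333],
 [-2.3333, 4.6667]]


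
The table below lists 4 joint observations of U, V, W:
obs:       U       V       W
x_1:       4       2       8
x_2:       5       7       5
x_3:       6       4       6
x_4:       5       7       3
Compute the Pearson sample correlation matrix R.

Step 1 — column means:
  mean(U) = (4 + 5 + 6 + 5) / 4 = 20/4 = 5
  mean(V) = (2 + 7 + 4 + 7) / 4 = 20/4 = 5
  mean(W) = (8 + 5 + 6 + 3) / 4 = 22/4 = 5.5

Step 2 — sample variances and covariances s[i,j] = (1/(n-1)) · Σ_k (x_{k,i} - mean_i) · (x_{k,j} - mean_j), with n-1 = 3:
  s[U,U] = ((-1)·(-1) + (0)·(0) + (1)·(1) + (0)·(0)) / 3 = 2/3 = 0.6667
  s[U,V] = ((-1)·(-3) + (0)·(2) + (1)·(-1) + (0)·(2)) / 3 = 2/3 = 0.6667
  s[U,W] = ((-1)·(2.5) + (0)·(-0.5) + (1)·(0.5) + (0)·(-2.5)) / 3 = -2/3 = -0.6667
  s[V,V] = ((-3)·(-3) + (2)·(2) + (-1)·(-1) + (2)·(2)) / 3 = 18/3 = 6
  s[V,W] = ((-3)·(2.5) + (2)·(-0.5) + (-1)·(0.5) + (2)·(-2.5)) / 3 = -14/3 = -4.6667
  s[W,W] = ((2.5)·(2.5) + (-0.5)·(-0.5) + (0.5)·(0.5) + (-2.5)·(-2.5)) / 3 = 13/3 = 4.3333
  Sample standard deviations s_i = √(s[i,i]):
  s(U) = √(0.6667) = 0.8165
  s(V) = √(6) = 2.4495
  s(W) = √(4.3333) = 2.0817

Step 3 — r_{ij} = s_{ij} / (s_i · s_j):
  r[U,U] = 1 (diagonal).
  r[U,V] = 0.6667 / (0.8165 · 2.4495) = 0.6667 / 2 = 0.3333
  r[U,W] = -0.6667 / (0.8165 · 2.0817) = -0.6667 / 1.6997 = -0.3922
  r[V,V] = 1 (diagonal).
  r[V,W] = -4.6667 / (2.4495 · 2.0817) = -4.6667 / 5.099 = -0.9152
  r[W,W] = 1 (diagonal).

R is symmetric with unit diagonal. Assembling:

R = [[1, 0.3333, -0.3922],
 [0.3333, 1, -0.9152],
 [-0.3922, -0.9152, 1]]


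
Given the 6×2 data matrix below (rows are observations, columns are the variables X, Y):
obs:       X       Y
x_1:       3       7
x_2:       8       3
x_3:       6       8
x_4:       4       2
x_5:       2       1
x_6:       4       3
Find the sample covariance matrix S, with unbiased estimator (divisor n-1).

Step 1 — column means:
  mean(X) = (3 + 8 + 6 + 4 + 2 + 4) / 6 = 27/6 = 4.5
  mean(Y) = (7 + 3 + 8 + 2 + 1 + 3) / 6 = 24/6 = 4

Step 2 — sample covariance S[i,j] = (1/(n-1)) · Σ_k (x_{k,i} - mean_i) · (x_{k,j} - mean_j), with n-1 = 5.
  S[X,X] = ((-1.5)·(-1.5) + (3.5)·(3.5) + (1.5)·(1.5) + (-0.5)·(-0.5) + (-2.5)·(-2.5) + (-0.5)·(-0.5)) / 5 = 23.5/5 = 4.7
  S[X,Y] = ((-1.5)·(3) + (3.5)·(-1) + (1.5)·(4) + (-0.5)·(-2) + (-2.5)·(-3) + (-0.5)·(-1)) / 5 = 7/5 = 1.4
  S[Y,Y] = ((3)·(3) + (-1)·(-1) + (4)·(4) + (-2)·(-2) + (-3)·(-3) + (-1)·(-1)) / 5 = 40/5 = 8

S is symmetric (S[j,i] = S[i,j]). Assembling:

S = [[4.7, 1.4],
 [1.4, 8]]


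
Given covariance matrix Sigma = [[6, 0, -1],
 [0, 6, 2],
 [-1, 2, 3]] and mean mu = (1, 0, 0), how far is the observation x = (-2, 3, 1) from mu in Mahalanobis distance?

Step 1 — centre the observation: (x - mu) = (-3, 3, 1).

Step 2 — invert Sigma (cofactor / det for 3×3, or solve directly):
  Sigma^{-1} = [[0.1795, -0.0256, 0.0769],
 [-0.0256, 0.2179, -0.1538],
 [0.0769, -0.1538, 0.4615]].

Step 3 — form the quadratic (x - mu)^T · Sigma^{-1} · (x - mu):
  Sigma^{-1} · (x - mu) = (-0.5385, 0.5769, -0.2308).
  (x - mu)^T · [Sigma^{-1} · (x - mu)] = (-3)·(-0.5385) + (3)·(0.5769) + (1)·(-0.2308) = 3.1154.

Step 4 — take square root: d = √(3.1154) ≈ 1.765.

d(x, mu) = √(3.1154) ≈ 1.765


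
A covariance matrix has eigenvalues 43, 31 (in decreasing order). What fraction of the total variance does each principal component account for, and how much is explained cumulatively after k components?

Step 1 — total variance = trace(Sigma) = Σ λ_i = 43 + 31 = 74.

Step 2 — fraction explained by component i = λ_i / Σ λ:
  PC1: 43/74 = 0.5811
  PC2: 31/74 = 0.4189

Step 3 — cumulative fraction after k components = (λ_1 + ... + λ_k) / Σ λ:
  k = 1: 43/74 = 0.5811
  k = 2: (43 + 31)/74 = 74/74 = 1

Summary (fraction, with percent):

explained: PC1 0.5811 (58.11%), PC2 0.4189 (41.89%);  cumulative: 0.5811, 1


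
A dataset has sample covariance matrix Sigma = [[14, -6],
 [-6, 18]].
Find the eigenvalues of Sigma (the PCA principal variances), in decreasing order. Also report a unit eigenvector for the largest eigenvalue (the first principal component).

Step 1 — characteristic polynomial of 2×2 Sigma:
  det(Sigma - λI) = λ² - trace · λ + det = 0.
  trace = 14 + 18 = 32, det = 14·18 - (-6)² = 216.
Step 2 — discriminant:
  Δ = trace² - 4·det = 1024 - 864 = 160.
Step 3 — eigenvalues:
  λ = (trace ± √Δ)/2 = (32 ± 12.6491)/2,
  λ_1 = 22.3246,  λ_2 = 9.6754.

Step 4 — unit eigenvector for λ_1: solve (Sigma - λ_1 I)v = 0. First row:
  (14 - 22.3246)·v_x + (-6)·v_y = 0, i.e. (-8.3246)·v_x + (-6)·v_y = 0,
  so v ∝ (b, λ_1 - a) = (-6, 8.3246); multiply by -1 so the first entry is positive: u = (6, -8.3246).
  ||u|| = √((6)² + (-8.3246)²) = √(105.2982) ≈ 10.2615,
  v_1 = u/||u|| ≈ (0.5847, -0.8112) (||v_1|| = 1).

λ_1 = 22.3246,  λ_2 = 9.6754;  v_1 ≈ (0.5847, -0.8112)


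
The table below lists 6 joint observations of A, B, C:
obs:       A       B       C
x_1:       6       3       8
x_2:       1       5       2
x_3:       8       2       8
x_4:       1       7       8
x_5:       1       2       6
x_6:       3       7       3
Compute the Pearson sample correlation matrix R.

Step 1 — column means:
  mean(A) = (6 + 1 + 8 + 1 + 1 + 3) / 6 = 20/6 = 3.3333
  mean(B) = (3 + 5 + 2 + 7 + 2 + 7) / 6 = 26/6 = 4.3333
  mean(C) = (8 + 2 + 8 + 8 + 6 + 3) / 6 = 35/6 = 5.8333

Step 2 — sample variances and covariances s[i,j] = (1/(n-1)) · Σ_k (x_{k,i} - mean_i) · (x_{k,j} - mean_j), with n-1 = 5:
  s[A,A] = ((2.6667)·(2.6667) + (-2.3333)·(-2.3333) + (4.6667)·(4.6667) + (-2.3333)·(-2.3333) + (-2.3333)·(-2.3333) + (-0.3333)·(-0.3333)) / 5 = 45.3333/5 = 9.0667
  s[A,B] = ((2.6667)·(-1.3333) + (-2.3333)·(0.6667) + (4.6667)·(-2.3333) + (-2.3333)·(2.6667) + (-2.3333)·(-2.3333) + (-0.3333)·(2.6667)) / 5 = -17.6667/5 = -3.5333
  s[A,C] = ((2.6667)·(2.1667) + (-2.3333)·(-3.8333) + (4.6667)·(2.1667) + (-2.3333)·(2.1667) + (-2.3333)·(0.1667) + (-0.3333)·(-2.8333)) / 5 = 20.3333/5 = 4.0667
  s[B,B] = ((-1.3333)·(-1.3333) + (0.6667)·(0.6667) + (-2.3333)·(-2.3333) + (2.6667)·(2.6667) + (-2.3333)·(-2.3333) + (2.6667)·(2.6667)) / 5 = 27.3333/5 = 5.4667
  s[B,C] = ((-1.3333)·(2.1667) + (0.6667)·(-3.8333) + (-2.3333)·(2.1667) + (2.6667)·(2.1667) + (-2.3333)·(0.1667) + (2.6667)·(-2.8333)) / 5 = -12.6667/5 = -2.5333
  s[C,C] = ((2.1667)·(2.1667) + (-3.8333)·(-3.8333) + (2.1667)·(2.1667) + (2.1667)·(2.1667) + (0.1667)·(0.1667) + (-2.8333)·(-2.8333)) / 5 = 36.8333/5 = 7.3667
  Sample standard deviations s_i = √(s[i,i]):
  s(A) = √(9.0667) = 3.0111
  s(B) = √(5.4667) = 2.3381
  s(C) = √(7.3667) = 2.7142

Step 3 — r_{ij} = s_{ij} / (s_i · s_j):
  r[A,A] = 1 (diagonal).
  r[A,B] = -3.5333 / (3.0111 · 2.3381) = -3.5333 / 7.0402 = -0.5019
  r[A,C] = 4.0667 / (3.0111 · 2.7142) = 4.0667 / 8.1726 = 0.4976
  r[B,B] = 1 (diagonal).
  r[B,C] = -2.5333 / (2.3381 · 2.7142) = -2.5333 / 6.346 = -0.3992
  r[C,C] = 1 (diagonal).

R is symmetric with unit diagonal. Assembling:

R = [[1, -0.5019, 0.4976],
 [-0.5019, 1, -0.3992],
 [0.4976, -0.3992, 1]]


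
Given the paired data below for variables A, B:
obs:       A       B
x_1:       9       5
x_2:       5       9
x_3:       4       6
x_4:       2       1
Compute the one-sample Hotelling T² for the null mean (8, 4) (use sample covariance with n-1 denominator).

Step 1 — sample mean vector:
  mean(A) = (9 + 5 + 4 + 2) / 4 = 20/4 = 5
  mean(B) = (5 + 9 + 6 + 1) / 4 = 21/4 = 5.25
  x̄ = (5, 5.25),  deviation x̄ - mu_0 = (5, 5.25) - (8, 4) = (-3, 1.25).

Step 2 — sample covariance matrix, S[i,j] = (1/(n-1)) · Σ_k (x_{k,i} - mean_i) · (x_{k,j} - mean_j), divisor n-1 = 3:
  S[A,A] = ((4)·(4) + (0)·(0) + (-1)·(-1) + (-3)·(-3)) / 3 = 26/3 = 8.6667
  S[A,B] = ((4)·(-0.25) + (0)·(3.75) + (-1)·(0.75) + (-3)·(-4.25)) / 3 = 11/3 = 3.6667
  S[B,B] = ((-0.25)·(-0.25) + (3.75)·(3.75) + (0.75)·(0.75) + (-4.25)·(-4.25)) / 3 = 32.75/3 = 10.9167
  S = [[8.6667, 3.6667],
 [3.6667, 10.9167]].

Step 3 — invert S. det(S) = 8.6667·10.9167 - (3.6667)² = 81.1667.
  S^{-1} = (1/det) · [[d, -b], [-b, a]] = [[0.1345, -0.0452],
 [-0.0452, 0.1068]].

Step 4 — quadratic form (x̄ - mu_0)^T · S^{-1} · (x̄ - mu_0):
  S^{-1} · (x̄ - mu_0) = (-0.46, 0.269),
  (x̄ - mu_0)^T · [...] = (-3)·(-0.46) + (1.25)·(0.269) = 1.7161.

Step 5 — scale by n: T² = 4 · 1.7161 = 6.8645.

T² ≈ 6.8645
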